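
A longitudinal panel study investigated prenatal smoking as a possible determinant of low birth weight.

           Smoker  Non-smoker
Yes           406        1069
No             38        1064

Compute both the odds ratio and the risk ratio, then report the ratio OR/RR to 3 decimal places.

Reading the table with exposure as columns: a = 406 (Smoker, case), b = 38 (Smoker, non-case), c = 1069 (Non-smoker, case), d = 1064.
OR = (406·1064)/(38·1069) = 431984/40622 = 10.63424
Risk in exposed = 406/444 = 0.91441; risk in unexposed = 1069/2133 = 0.50117; RR = 1.82455
OR/RR = 10.63424 / 1.82455 = 5.82841
The outcome is not rare, so the OR lies further from 1 than the RR.

5.828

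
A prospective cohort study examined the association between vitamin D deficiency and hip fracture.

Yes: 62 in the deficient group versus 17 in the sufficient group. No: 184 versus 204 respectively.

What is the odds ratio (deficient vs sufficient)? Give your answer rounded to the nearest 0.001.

From the description: a = 62, b = 184, c = 17, d = 204.
OR = (a·d)/(b·c) = (62 × 204) / (184 × 17) = 12648 / 3128 = 4.04348
The odds of hip fracture are about 4.04 times as high in the deficient group.

4.043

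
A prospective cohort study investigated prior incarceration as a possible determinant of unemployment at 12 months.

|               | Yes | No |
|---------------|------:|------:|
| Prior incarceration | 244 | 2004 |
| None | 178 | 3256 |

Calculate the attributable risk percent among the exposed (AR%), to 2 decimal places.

52.24

Cells: a = 244, b = 2004, c = 178, d = 3256.
Risk in exposed = 244/2248 = 0.10854; risk in unexposed = 178/3434 = 0.05183.
RR = 0.10854/0.05183 = 2.09399
AR% = (RR − 1)/RR × 100 = (2.09399 − 1)/2.09399 × 100 = 52.2442%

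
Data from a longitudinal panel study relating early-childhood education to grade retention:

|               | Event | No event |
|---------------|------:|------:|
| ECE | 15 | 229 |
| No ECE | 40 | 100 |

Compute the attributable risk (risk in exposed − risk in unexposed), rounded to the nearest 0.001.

Cells: a = 15, b = 229, c = 40, d = 100.
Risk in exposed = 15/244 = 0.061475; risk in unexposed = 40/140 = 0.285714.
Risk difference = 0.061475 − 0.285714 = -0.224239

-0.224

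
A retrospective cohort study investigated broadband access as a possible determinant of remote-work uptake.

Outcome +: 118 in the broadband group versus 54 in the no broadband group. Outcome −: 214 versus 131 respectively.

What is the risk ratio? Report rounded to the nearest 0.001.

From the description: a = 118, b = 214, c = 54, d = 131.
Risk in exposed = 118/332 = 0.35542; risk in unexposed = 54/185 = 0.29189.
RR = 0.35542 / 0.29189 = 1.21765
The risk among the exposed is 1.22 times that among the unexposed.

1.218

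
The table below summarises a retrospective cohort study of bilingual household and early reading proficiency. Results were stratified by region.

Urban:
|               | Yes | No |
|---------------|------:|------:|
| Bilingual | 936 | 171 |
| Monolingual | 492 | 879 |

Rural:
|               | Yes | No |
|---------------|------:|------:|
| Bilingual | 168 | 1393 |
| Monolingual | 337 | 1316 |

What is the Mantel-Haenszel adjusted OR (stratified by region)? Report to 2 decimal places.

2.23

OR_MH = Σ(aᵢdᵢ/nᵢ) / Σ(bᵢcᵢ/nᵢ), where nᵢ is the stratum total.
Stratum 1 (Urban): n = 2478; a·d/n = 936·879/2478 = 332.0194; b·c/n = 171·492/2478 = 33.9516
Stratum 2 (Rural): n = 3214; a·d/n = 168·1316/3214 = 68.7890; b·c/n = 1393·337/3214 = 146.0613
OR_MH = (332.0194 + 68.7890) / (33.9516 + 146.0613) = 400.8084 / 180.0129 = 2.22655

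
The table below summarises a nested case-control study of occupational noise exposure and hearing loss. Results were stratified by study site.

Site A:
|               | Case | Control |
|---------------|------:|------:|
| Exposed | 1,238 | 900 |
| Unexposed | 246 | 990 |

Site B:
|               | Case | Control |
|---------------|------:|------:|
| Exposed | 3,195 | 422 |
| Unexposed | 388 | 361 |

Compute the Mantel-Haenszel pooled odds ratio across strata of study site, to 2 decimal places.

6.08

OR_MH = Σ(aᵢdᵢ/nᵢ) / Σ(bᵢcᵢ/nᵢ), where nᵢ is the stratum total.
Stratum 1 (Site A): n = 3374; a·d/n = 1238·990/3374 = 363.2543; b·c/n = 900·246/3374 = 65.6194
Stratum 2 (Site B): n = 4366; a·d/n = 3195·361/4366 = 264.1766; b·c/n = 422·388/4366 = 37.5025
OR_MH = (363.2543 + 264.1766) / (65.6194 + 37.5025) = 627.4309 / 103.1220 = 6.08436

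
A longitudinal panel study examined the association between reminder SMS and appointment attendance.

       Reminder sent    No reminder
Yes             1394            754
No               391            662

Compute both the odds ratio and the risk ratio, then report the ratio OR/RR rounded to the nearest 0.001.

2.134

Reading the table with exposure as columns: a = 1394 (Reminder sent, case), b = 391 (Reminder sent, non-case), c = 754 (No reminder, case), d = 662.
OR = (1394·662)/(391·754) = 922828/294814 = 3.13020
Risk in exposed = 1394/1785 = 0.78095; risk in unexposed = 754/1416 = 0.53249; RR = 1.46662
OR/RR = 3.13020 / 1.46662 = 2.13430
The outcome is not rare, so the OR lies further from 1 than the RR.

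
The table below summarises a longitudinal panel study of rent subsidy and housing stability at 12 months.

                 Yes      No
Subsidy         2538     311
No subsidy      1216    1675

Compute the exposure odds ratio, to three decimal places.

11.241

Cells: a = 2538, b = 311, c = 1216, d = 1675.
OR = (a·d)/(b·c) = (2538 × 1675) / (311 × 1216) = 4251150 / 378176 = 11.24119
The odds of housing stability at 12 months are about 11.24 times as high in the subsidy group.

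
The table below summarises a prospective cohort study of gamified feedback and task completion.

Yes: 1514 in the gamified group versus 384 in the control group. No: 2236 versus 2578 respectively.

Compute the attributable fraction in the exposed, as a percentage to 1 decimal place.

From the description: a = 1514, b = 2236, c = 384, d = 2578.
Risk in exposed = 1514/3750 = 0.40373; risk in unexposed = 384/2962 = 0.12964.
RR = 0.40373/0.12964 = 3.11421
AR% = (RR − 1)/RR × 100 = (3.11421 − 1)/3.11421 × 100 = 67.8892%

67.9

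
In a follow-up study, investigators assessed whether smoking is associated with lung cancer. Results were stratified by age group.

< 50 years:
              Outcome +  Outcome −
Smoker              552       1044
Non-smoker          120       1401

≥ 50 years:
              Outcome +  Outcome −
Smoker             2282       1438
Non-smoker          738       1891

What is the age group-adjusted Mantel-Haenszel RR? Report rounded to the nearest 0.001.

RR_MH = Σ(aᵢ·n₀ᵢ/nᵢ) / Σ(cᵢ·n₁ᵢ/nᵢ), with n₁ᵢ = aᵢ+bᵢ (exposed), n₀ᵢ = cᵢ+dᵢ (unexposed), nᵢ = n₁ᵢ+n₀ᵢ.
Stratum 1 (< 50 years): n₁ = 1596, n₀ = 1521, n = 3117; a·n₀/n = 552·1521/3117 = 269.3590; c·n₁/n = 120·1596/3117 = 61.4437
Stratum 2 (≥ 50 years): n₁ = 3720, n₀ = 2629, n = 6349; a·n₀/n = 2282·2629/6349 = 944.9327; c·n₁/n = 738·3720/6349 = 432.4083
RR_MH = (269.3590 + 944.9327) / (61.4437 + 432.4083) = 1214.2917 / 493.8519 = 2.45882

2.459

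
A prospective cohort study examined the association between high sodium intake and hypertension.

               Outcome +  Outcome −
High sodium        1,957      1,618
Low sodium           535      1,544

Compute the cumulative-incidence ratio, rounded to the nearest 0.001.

Cells: a = 1957, b = 1618, c = 535, d = 1544.
Risk in exposed = 1957/3575 = 0.54741; risk in unexposed = 535/2079 = 0.25734.
RR = 0.54741 / 0.25734 = 2.12724
The risk among the exposed is 2.13 times that among the unexposed.

2.127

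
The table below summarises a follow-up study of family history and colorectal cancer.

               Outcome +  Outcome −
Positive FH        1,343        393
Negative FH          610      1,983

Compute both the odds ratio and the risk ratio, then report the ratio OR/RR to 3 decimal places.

Cells: a = 1343, b = 393, c = 610, d = 1983.
OR = (1343·1983)/(393·610) = 2663169/239730 = 11.10904
Risk in exposed = 1343/1736 = 0.77362; risk in unexposed = 610/2593 = 0.23525; RR = 3.28851
OR/RR = 11.10904 / 3.28851 = 3.37814
The outcome is not rare, so the OR lies further from 1 than the RR.

3.378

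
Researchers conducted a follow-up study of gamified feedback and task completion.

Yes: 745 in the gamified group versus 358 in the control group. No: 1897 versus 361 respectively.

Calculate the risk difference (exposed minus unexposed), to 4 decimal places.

From the description: a = 745, b = 1897, c = 358, d = 361.
Risk in exposed = 745/2642 = 0.281983; risk in unexposed = 358/719 = 0.497914.
Risk difference = 0.281983 − 0.497914 = -0.215930

-0.2159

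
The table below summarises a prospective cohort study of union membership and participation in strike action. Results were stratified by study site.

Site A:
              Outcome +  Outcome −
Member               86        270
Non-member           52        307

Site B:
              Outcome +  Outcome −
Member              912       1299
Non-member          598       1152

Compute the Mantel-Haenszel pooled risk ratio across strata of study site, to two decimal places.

RR_MH = Σ(aᵢ·n₀ᵢ/nᵢ) / Σ(cᵢ·n₁ᵢ/nᵢ), with n₁ᵢ = aᵢ+bᵢ (exposed), n₀ᵢ = cᵢ+dᵢ (unexposed), nᵢ = n₁ᵢ+n₀ᵢ.
Stratum 1 (Site A): n₁ = 356, n₀ = 359, n = 715; a·n₀/n = 86·359/715 = 43.1804; c·n₁/n = 52·356/715 = 25.8909
Stratum 2 (Site B): n₁ = 2211, n₀ = 1750, n = 3961; a·n₀/n = 912·1750/3961 = 402.9286; c·n₁/n = 598·2211/3961 = 333.7990
RR_MH = (43.1804 + 402.9286) / (25.8909 + 333.7990) = 446.1090 / 359.6899 = 1.24026

1.24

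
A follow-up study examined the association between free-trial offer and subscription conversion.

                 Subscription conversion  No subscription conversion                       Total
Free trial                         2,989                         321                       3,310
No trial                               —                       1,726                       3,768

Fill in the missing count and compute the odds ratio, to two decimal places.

7.87

The missing cell is in the unexposed row: 3768 − 1726 = 2042.
So a = 2989, b = 321, c = 2042, d = 1726.
OR = (a·d)/(b·c) = (2989 × 1726) / (321 × 2042) = 5159014 / 655482 = 7.87057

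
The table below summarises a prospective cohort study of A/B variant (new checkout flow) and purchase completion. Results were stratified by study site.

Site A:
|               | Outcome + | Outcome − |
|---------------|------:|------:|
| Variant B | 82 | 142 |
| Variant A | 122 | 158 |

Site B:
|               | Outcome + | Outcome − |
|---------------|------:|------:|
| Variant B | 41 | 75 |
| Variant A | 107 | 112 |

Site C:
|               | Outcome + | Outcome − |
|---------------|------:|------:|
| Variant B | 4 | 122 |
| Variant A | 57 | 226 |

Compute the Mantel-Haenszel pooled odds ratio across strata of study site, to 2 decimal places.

0.55

OR_MH = Σ(aᵢdᵢ/nᵢ) / Σ(bᵢcᵢ/nᵢ), where nᵢ is the stratum total.
Stratum 1 (Site A): n = 504; a·d/n = 82·158/504 = 25.7063; b·c/n = 142·122/504 = 34.3730
Stratum 2 (Site B): n = 335; a·d/n = 41·112/335 = 13.7075; b·c/n = 75·107/335 = 23.9552
Stratum 3 (Site C): n = 409; a·d/n = 4·226/409 = 2.2103; b·c/n = 122·57/409 = 17.0024
OR_MH = (25.7063 + 13.7075 + 2.2103) / (34.3730 + 23.9552 + 17.0024) = 41.6241 / 75.3307 = 0.55255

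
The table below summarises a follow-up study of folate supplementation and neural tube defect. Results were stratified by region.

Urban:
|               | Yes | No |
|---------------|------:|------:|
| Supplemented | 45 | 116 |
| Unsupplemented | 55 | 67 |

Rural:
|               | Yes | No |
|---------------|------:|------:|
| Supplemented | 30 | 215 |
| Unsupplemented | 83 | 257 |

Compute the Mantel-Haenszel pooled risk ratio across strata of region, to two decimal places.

0.56

RR_MH = Σ(aᵢ·n₀ᵢ/nᵢ) / Σ(cᵢ·n₁ᵢ/nᵢ), with n₁ᵢ = aᵢ+bᵢ (exposed), n₀ᵢ = cᵢ+dᵢ (unexposed), nᵢ = n₁ᵢ+n₀ᵢ.
Stratum 1 (Urban): n₁ = 161, n₀ = 122, n = 283; a·n₀/n = 45·122/283 = 19.3993; c·n₁/n = 55·161/283 = 31.2898
Stratum 2 (Rural): n₁ = 245, n₀ = 340, n = 585; a·n₀/n = 30·340/585 = 17.4359; c·n₁/n = 83·245/585 = 34.7607
RR_MH = (19.3993 + 17.4359) / (31.2898 + 34.7607) = 36.8352 / 66.0504 = 0.55768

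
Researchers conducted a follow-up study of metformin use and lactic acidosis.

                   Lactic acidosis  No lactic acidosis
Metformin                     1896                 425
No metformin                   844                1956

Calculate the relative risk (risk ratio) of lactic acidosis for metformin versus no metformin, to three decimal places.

2.710

Cells: a = 1896, b = 425, c = 844, d = 1956.
Risk in exposed = 1896/2321 = 0.81689; risk in unexposed = 844/2800 = 0.30143.
RR = 0.81689 / 0.30143 = 2.71006
The risk among the exposed is 2.71 times that among the unexposed.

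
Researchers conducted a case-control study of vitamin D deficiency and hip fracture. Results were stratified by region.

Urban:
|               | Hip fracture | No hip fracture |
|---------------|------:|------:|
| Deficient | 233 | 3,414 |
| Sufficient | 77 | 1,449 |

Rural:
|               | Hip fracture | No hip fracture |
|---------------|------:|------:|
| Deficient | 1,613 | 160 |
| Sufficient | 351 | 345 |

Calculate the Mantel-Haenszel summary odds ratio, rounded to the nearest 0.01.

3.95

OR_MH = Σ(aᵢdᵢ/nᵢ) / Σ(bᵢcᵢ/nᵢ), where nᵢ is the stratum total.
Stratum 1 (Urban): n = 5173; a·d/n = 233·1449/5173 = 65.2652; b·c/n = 3414·77/5173 = 50.8173
Stratum 2 (Rural): n = 2469; a·d/n = 1613·345/2469 = 225.3888; b·c/n = 160·351/2469 = 22.7461
OR_MH = (65.2652 + 225.3888) / (50.8173 + 22.7461) = 290.6540 / 73.5634 = 3.95107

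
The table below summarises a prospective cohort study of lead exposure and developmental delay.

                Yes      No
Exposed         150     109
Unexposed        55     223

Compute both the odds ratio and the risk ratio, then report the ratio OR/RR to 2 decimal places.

1.91

Cells: a = 150, b = 109, c = 55, d = 223.
OR = (150·223)/(109·55) = 33450/5995 = 5.57965
Risk in exposed = 150/259 = 0.57915; risk in unexposed = 55/278 = 0.19784; RR = 2.92734
OR/RR = 5.57965 / 2.92734 = 1.90605
The outcome is not rare, so the OR lies further from 1 than the RR.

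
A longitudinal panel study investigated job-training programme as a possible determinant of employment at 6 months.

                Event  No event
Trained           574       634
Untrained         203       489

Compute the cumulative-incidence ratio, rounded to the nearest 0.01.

1.62

Cells: a = 574, b = 634, c = 203, d = 489.
Risk in exposed = 574/1208 = 0.47517; risk in unexposed = 203/692 = 0.29335.
RR = 0.47517 / 0.29335 = 1.61978
The risk among the exposed is 1.62 times that among the unexposed.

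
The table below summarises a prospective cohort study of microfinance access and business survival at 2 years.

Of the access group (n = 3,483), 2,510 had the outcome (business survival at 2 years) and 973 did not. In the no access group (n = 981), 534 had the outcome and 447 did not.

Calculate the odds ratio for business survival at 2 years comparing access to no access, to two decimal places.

2.16

From the description: a = 2510, b = 973, c = 534, d = 447.
OR = (a·d)/(b·c) = (2510 × 447) / (973 × 534) = 1121970 / 519582 = 2.15937
The odds of business survival at 2 years are about 2.16 times as high in the access group.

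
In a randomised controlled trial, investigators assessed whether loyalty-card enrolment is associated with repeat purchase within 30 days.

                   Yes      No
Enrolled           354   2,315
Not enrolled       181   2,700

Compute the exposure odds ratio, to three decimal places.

Cells: a = 354, b = 2315, c = 181, d = 2700.
OR = (a·d)/(b·c) = (354 × 2700) / (2315 × 181) = 955800 / 419015 = 2.28106
The odds of repeat purchase within 30 days are about 2.28 times as high in the enrolled group.

2.281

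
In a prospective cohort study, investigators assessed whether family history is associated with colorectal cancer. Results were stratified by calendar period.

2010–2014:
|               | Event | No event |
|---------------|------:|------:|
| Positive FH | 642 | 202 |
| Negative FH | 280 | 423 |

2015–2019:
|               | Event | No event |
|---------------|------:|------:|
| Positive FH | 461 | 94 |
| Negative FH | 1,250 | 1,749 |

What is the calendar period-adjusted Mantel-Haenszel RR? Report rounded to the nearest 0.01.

RR_MH = Σ(aᵢ·n₀ᵢ/nᵢ) / Σ(cᵢ·n₁ᵢ/nᵢ), with n₁ᵢ = aᵢ+bᵢ (exposed), n₀ᵢ = cᵢ+dᵢ (unexposed), nᵢ = n₁ᵢ+n₀ᵢ.
Stratum 1 (2010–2014): n₁ = 844, n₀ = 703, n = 1547; a·n₀/n = 642·703/1547 = 291.7427; c·n₁/n = 280·844/1547 = 152.7602
Stratum 2 (2015–2019): n₁ = 555, n₀ = 2999, n = 3554; a·n₀/n = 461·2999/3554 = 389.0093; c·n₁/n = 1250·555/3554 = 195.2026
RR_MH = (291.7427 + 389.0093) / (152.7602 + 195.2026) = 680.7520 / 347.9628 = 1.95639

1.96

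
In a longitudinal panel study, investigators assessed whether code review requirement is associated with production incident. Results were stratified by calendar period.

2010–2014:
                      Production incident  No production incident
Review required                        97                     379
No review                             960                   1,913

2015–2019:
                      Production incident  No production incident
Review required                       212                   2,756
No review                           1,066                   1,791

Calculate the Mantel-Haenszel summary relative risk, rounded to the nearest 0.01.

0.28

RR_MH = Σ(aᵢ·n₀ᵢ/nᵢ) / Σ(cᵢ·n₁ᵢ/nᵢ), with n₁ᵢ = aᵢ+bᵢ (exposed), n₀ᵢ = cᵢ+dᵢ (unexposed), nᵢ = n₁ᵢ+n₀ᵢ.
Stratum 1 (2010–2014): n₁ = 476, n₀ = 2873, n = 3349; a·n₀/n = 97·2873/3349 = 83.2132; c·n₁/n = 960·476/3349 = 136.4467
Stratum 2 (2015–2019): n₁ = 2968, n₀ = 2857, n = 5825; a·n₀/n = 212·2857/5825 = 103.9801; c·n₁/n = 1066·2968/5825 = 543.1567
RR_MH = (83.2132 + 103.9801) / (136.4467 + 543.1567) = 187.1933 / 679.6034 = 0.27544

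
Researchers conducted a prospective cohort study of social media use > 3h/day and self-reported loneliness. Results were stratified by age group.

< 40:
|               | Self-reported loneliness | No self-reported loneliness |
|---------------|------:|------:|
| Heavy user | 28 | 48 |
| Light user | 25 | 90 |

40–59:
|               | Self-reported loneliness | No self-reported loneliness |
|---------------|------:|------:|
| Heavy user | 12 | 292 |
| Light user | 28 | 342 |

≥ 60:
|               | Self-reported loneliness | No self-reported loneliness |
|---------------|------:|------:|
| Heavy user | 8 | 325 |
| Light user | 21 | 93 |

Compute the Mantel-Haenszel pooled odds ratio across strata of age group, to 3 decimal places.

0.622

OR_MH = Σ(aᵢdᵢ/nᵢ) / Σ(bᵢcᵢ/nᵢ), where nᵢ is the stratum total.
Stratum 1 (< 40): n = 191; a·d/n = 28·90/191 = 13.1937; b·c/n = 48·25/191 = 6.2827
Stratum 2 (40–59): n = 674; a·d/n = 12·342/674 = 6.0890; b·c/n = 292·28/674 = 12.1306
Stratum 3 (≥ 60): n = 447; a·d/n = 8·93/447 = 1.6644; b·c/n = 325·21/447 = 15.2685
OR_MH = (13.1937 + 6.0890 + 1.6644) / (6.2827 + 12.1306 + 15.2685) = 20.9472 / 33.6817 = 0.62191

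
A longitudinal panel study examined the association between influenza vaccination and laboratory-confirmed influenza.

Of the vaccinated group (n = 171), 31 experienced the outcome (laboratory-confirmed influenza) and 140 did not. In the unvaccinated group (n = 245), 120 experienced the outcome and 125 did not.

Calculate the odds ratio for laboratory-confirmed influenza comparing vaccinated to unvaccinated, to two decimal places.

From the description: a = 31, b = 140, c = 120, d = 125.
OR = (a·d)/(b·c) = (31 × 125) / (140 × 120) = 3875 / 16800 = 0.23065
Exposure is associated with lower odds of laboratory-confirmed influenza (OR = 0.23 < 1).

0.23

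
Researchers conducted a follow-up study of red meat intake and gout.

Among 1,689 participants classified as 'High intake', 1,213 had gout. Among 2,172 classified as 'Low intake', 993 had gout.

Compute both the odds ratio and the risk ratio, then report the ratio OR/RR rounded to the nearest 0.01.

From the description: a = 1213, b = 476, c = 993, d = 1179.
OR = (1213·1179)/(476·993) = 1430127/472668 = 3.02565
Risk in exposed = 1213/1689 = 0.71818; risk in unexposed = 993/2172 = 0.45718; RR = 1.57088
OR/RR = 3.02565 / 1.57088 = 1.92609
The outcome is not rare, so the OR lies further from 1 than the RR.

1.93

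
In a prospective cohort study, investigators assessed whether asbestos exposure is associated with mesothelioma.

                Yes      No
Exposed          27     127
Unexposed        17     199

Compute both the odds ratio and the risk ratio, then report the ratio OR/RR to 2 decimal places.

1.12

Cells: a = 27, b = 127, c = 17, d = 199.
OR = (27·199)/(127·17) = 5373/2159 = 2.48865
Risk in exposed = 27/154 = 0.17532; risk in unexposed = 17/216 = 0.07870; RR = 2.22765
OR/RR = 2.48865 / 2.22765 = 1.11716
The outcome is not rare, so the OR lies further from 1 than the RR.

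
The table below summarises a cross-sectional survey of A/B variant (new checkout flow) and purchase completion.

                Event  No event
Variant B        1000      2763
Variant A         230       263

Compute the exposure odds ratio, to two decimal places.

Cells: a = 1000, b = 2763, c = 230, d = 263.
OR = (a·d)/(b·c) = (1000 × 263) / (2763 × 230) = 263000 / 635490 = 0.41385
Exposure is associated with lower odds of purchase completion (OR = 0.41 < 1).

0.41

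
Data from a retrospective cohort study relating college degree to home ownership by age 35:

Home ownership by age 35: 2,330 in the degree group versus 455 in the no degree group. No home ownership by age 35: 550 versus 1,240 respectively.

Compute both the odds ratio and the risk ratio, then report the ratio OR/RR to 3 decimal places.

From the description: a = 2330, b = 550, c = 455, d = 1240.
OR = (2330·1240)/(550·455) = 2889200/250250 = 11.54525
Risk in exposed = 2330/2880 = 0.80903; risk in unexposed = 455/1695 = 0.26844; RR = 3.01385
OR/RR = 11.54525 / 3.01385 = 3.83073
The outcome is not rare, so the OR lies further from 1 than the RR.

3.831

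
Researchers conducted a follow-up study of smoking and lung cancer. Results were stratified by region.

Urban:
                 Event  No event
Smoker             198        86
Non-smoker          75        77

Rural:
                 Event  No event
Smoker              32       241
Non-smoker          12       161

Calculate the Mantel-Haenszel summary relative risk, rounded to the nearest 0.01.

RR_MH = Σ(aᵢ·n₀ᵢ/nᵢ) / Σ(cᵢ·n₁ᵢ/nᵢ), with n₁ᵢ = aᵢ+bᵢ (exposed), n₀ᵢ = cᵢ+dᵢ (unexposed), nᵢ = n₁ᵢ+n₀ᵢ.
Stratum 1 (Urban): n₁ = 284, n₀ = 152, n = 436; a·n₀/n = 198·152/436 = 69.0275; c·n₁/n = 75·284/436 = 48.8532
Stratum 2 (Rural): n₁ = 273, n₀ = 173, n = 446; a·n₀/n = 32·173/446 = 12.4126; c·n₁/n = 12·273/446 = 7.3453
RR_MH = (69.0275 + 12.4126) / (48.8532 + 7.3453) = 81.4401 / 56.1985 = 1.44915

1.45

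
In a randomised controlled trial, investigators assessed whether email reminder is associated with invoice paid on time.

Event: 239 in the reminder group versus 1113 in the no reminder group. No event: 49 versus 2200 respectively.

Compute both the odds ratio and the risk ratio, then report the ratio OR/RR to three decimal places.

3.903

From the description: a = 239, b = 49, c = 1113, d = 2200.
OR = (239·2200)/(49·1113) = 525800/54537 = 9.64116
Risk in exposed = 239/288 = 0.82986; risk in unexposed = 1113/3313 = 0.33595; RR = 2.47020
OR/RR = 9.64116 / 2.47020 = 3.90299
The outcome is not rare, so the OR lies further from 1 than the RR.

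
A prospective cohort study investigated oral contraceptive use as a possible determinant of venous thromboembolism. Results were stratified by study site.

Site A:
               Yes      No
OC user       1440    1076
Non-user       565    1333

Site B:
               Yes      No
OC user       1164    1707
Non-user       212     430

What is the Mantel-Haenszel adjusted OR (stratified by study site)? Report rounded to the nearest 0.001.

2.398

OR_MH = Σ(aᵢdᵢ/nᵢ) / Σ(bᵢcᵢ/nᵢ), where nᵢ is the stratum total.
Stratum 1 (Site A): n = 4414; a·d/n = 1440·1333/4414 = 434.8709; b·c/n = 1076·565/4414 = 137.7300
Stratum 2 (Site B): n = 3513; a·d/n = 1164·430/3513 = 142.4765; b·c/n = 1707·212/3513 = 103.0128
OR_MH = (434.8709 + 142.4765) / (137.7300 + 103.0128) = 577.3474 / 240.7428 = 2.39819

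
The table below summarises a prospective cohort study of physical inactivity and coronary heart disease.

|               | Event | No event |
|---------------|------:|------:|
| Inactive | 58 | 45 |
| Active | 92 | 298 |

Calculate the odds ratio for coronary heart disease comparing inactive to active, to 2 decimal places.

4.17

Cells: a = 58, b = 45, c = 92, d = 298.
OR = (a·d)/(b·c) = (58 × 298) / (45 × 92) = 17284 / 4140 = 4.17488
The odds of coronary heart disease are about 4.17 times as high in the inactive group.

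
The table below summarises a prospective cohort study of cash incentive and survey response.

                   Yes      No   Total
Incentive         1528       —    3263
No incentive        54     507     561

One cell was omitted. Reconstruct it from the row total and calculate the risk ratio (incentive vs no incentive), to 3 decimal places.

4.865

The missing cell is in the exposed row: 3263 − 1528 = 1735.
So a = 1528, b = 1735, c = 54, d = 507.
RR = [a/(a+b)] / [c/(c+d)] = (1528/3263) / (54/561) = 0.46828/0.09626 = 4.86492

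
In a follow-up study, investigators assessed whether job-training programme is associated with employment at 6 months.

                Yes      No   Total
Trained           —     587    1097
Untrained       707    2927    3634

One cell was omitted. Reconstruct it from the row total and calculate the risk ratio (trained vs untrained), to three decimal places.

The missing cell is in the exposed row: 1097 − 587 = 510.
So a = 510, b = 587, c = 707, d = 2927.
RR = [a/(a+b)] / [c/(c+d)] = (510/1097) / (707/3634) = 0.46490/0.19455 = 2.38962

2.390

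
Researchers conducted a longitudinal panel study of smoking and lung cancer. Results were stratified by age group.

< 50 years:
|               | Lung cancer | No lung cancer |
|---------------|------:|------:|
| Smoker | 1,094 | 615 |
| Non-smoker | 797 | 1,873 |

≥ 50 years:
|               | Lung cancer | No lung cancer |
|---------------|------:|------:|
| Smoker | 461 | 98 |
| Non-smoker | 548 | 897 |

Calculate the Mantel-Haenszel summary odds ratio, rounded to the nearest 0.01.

OR_MH = Σ(aᵢdᵢ/nᵢ) / Σ(bᵢcᵢ/nᵢ), where nᵢ is the stratum total.
Stratum 1 (< 50 years): n = 4379; a·d/n = 1094·1873/4379 = 467.9292; b·c/n = 615·797/4379 = 111.9331
Stratum 2 (≥ 50 years): n = 2004; a·d/n = 461·897/2004 = 206.3458; b·c/n = 98·548/2004 = 26.7984
OR_MH = (467.9292 + 206.3458) / (111.9331 + 26.7984) = 674.2750 / 138.7315 = 4.86029

4.86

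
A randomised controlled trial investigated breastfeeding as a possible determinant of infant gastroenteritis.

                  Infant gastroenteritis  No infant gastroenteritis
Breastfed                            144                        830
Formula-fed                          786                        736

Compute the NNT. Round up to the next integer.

3

Risk in treated group = 144/974 = 0.14784; risk in control = 786/1522 = 0.51643.
Absolute risk reduction = 0.51643 − 0.14784 = 0.36858
NNT = 1 / ARR = 1 / 0.36858 = 2.713 → round up → 3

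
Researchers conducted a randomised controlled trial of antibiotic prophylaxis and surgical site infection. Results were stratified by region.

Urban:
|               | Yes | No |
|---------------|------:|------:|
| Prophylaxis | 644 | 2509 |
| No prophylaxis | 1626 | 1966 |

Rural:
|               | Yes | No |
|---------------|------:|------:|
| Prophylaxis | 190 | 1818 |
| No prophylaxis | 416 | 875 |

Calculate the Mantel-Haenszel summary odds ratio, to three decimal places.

0.285

OR_MH = Σ(aᵢdᵢ/nᵢ) / Σ(bᵢcᵢ/nᵢ), where nᵢ is the stratum total.
Stratum 1 (Urban): n = 6745; a·d/n = 644·1966/6745 = 187.7100; b·c/n = 2509·1626/6745 = 604.8383
Stratum 2 (Rural): n = 3299; a·d/n = 190·875/3299 = 50.3941; b·c/n = 1818·416/3299 = 229.2477
OR_MH = (187.7100 + 50.3941) / (604.8383 + 229.2477) = 238.1041 / 834.0859 = 0.28547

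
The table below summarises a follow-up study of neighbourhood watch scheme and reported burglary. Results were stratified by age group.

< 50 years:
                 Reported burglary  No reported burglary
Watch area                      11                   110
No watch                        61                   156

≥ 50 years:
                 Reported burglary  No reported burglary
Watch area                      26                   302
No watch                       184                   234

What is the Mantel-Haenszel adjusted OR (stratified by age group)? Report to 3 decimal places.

0.140

OR_MH = Σ(aᵢdᵢ/nᵢ) / Σ(bᵢcᵢ/nᵢ), where nᵢ is the stratum total.
Stratum 1 (< 50 years): n = 338; a·d/n = 11·156/338 = 5.0769; b·c/n = 110·61/338 = 19.8521
Stratum 2 (≥ 50 years): n = 746; a·d/n = 26·234/746 = 8.1555; b·c/n = 302·184/746 = 74.4879
OR_MH = (5.0769 + 8.1555) / (19.8521 + 74.4879) = 13.2324 / 94.3400 = 0.14026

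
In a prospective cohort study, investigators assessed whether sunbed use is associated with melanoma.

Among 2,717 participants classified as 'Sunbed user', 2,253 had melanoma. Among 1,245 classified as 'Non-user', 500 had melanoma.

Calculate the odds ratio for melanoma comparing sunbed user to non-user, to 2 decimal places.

From the description: a = 2253, b = 464, c = 500, d = 745.
OR = (a·d)/(b·c) = (2253 × 745) / (464 × 500) = 1678485 / 232000 = 7.23485
The odds of melanoma are about 7.23 times as high in the sunbed user group.

7.23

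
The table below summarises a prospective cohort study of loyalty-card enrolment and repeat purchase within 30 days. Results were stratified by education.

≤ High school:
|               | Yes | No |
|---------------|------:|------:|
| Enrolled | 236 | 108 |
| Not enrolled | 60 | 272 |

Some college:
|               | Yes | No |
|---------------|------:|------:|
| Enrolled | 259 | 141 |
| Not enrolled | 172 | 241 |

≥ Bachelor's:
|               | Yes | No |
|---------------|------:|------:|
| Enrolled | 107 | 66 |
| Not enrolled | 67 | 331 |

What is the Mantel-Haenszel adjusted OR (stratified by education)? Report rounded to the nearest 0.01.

OR_MH = Σ(aᵢdᵢ/nᵢ) / Σ(bᵢcᵢ/nᵢ), where nᵢ is the stratum total.
Stratum 1 (≤ High school): n = 676; a·d/n = 236·272/676 = 94.9586; b·c/n = 108·60/676 = 9.5858
Stratum 2 (Some college): n = 813; a·d/n = 259·241/813 = 76.7761; b·c/n = 141·172/813 = 29.8303
Stratum 3 (≥ Bachelor's): n = 571; a·d/n = 107·331/571 = 62.0263; b·c/n = 66·67/571 = 7.7443
OR_MH = (94.9586 + 76.7761 + 62.0263) / (9.5858 + 29.8303 + 7.7443) = 233.7610 / 47.1604 = 4.95673

4.96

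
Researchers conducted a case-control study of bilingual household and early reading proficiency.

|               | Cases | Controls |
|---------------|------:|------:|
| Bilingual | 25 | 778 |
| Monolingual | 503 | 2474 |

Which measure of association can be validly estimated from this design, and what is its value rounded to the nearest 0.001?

Cells: a = 25, b = 778, c = 503, d = 2474.
This is a case-control study: participants were sampled on outcome status, so risks in the source population cannot be estimated directly — relative risk is not valid here. The odds ratio is the appropriate measure.
OR = (a·d)/(b·c) = (25 × 2474) / (778 × 503) = 61850 / 391334 = 0.15805

0.158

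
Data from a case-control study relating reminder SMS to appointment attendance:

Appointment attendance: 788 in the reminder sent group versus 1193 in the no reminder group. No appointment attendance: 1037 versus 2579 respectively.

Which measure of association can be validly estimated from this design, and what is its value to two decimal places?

1.64

From the description: a = 788, b = 1037, c = 1193, d = 2579.
This is a case-control study: participants were sampled on outcome status, so risks in the source population cannot be estimated directly — relative risk is not valid here. The odds ratio is the appropriate measure.
OR = (a·d)/(b·c) = (788 × 2579) / (1037 × 1193) = 2032252 / 1237141 = 1.64270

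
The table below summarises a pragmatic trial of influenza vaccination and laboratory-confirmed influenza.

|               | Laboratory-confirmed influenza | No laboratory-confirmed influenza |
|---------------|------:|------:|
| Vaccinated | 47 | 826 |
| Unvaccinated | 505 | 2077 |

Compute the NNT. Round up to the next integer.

Risk in treated group = 47/873 = 0.05384; risk in control = 505/2582 = 0.19558.
Absolute risk reduction = 0.19558 − 0.05384 = 0.14175
NNT = 1 / ARR = 1 / 0.14175 = 7.055 → round up → 8

8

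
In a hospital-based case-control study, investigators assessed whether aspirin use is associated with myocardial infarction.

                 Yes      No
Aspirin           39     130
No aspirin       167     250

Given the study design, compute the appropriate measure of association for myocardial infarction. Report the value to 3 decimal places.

0.449

Cells: a = 39, b = 130, c = 167, d = 250.
This is a hospital-based case-control study: participants were sampled on outcome status, so risks in the source population cannot be estimated directly — relative risk is not valid here. The odds ratio is the appropriate measure.
OR = (a·d)/(b·c) = (39 × 250) / (130 × 167) = 9750 / 21710 = 0.44910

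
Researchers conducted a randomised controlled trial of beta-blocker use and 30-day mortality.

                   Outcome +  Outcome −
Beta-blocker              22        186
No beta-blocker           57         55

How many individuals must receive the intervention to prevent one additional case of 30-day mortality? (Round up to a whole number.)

Risk in treated group = 22/208 = 0.10577; risk in control = 57/112 = 0.50893.
Absolute risk reduction = 0.50893 − 0.10577 = 0.40316
NNT = 1 / ARR = 1 / 0.40316 = 2.480 → round up → 3

3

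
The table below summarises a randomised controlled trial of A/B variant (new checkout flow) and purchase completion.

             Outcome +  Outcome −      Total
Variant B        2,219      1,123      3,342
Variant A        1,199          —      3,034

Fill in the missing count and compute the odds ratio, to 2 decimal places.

The missing cell is in the unexposed row: 3034 − 1199 = 1835.
So a = 2219, b = 1123, c = 1199, d = 1835.
OR = (a·d)/(b·c) = (2219 × 1835) / (1123 × 1199) = 4071865 / 1346477 = 3.02409

3.02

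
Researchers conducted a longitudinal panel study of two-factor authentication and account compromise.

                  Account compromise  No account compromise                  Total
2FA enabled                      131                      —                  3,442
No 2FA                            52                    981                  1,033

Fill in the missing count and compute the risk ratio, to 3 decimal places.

The missing cell is in the exposed row: 3442 − 131 = 3311.
So a = 131, b = 3311, c = 52, d = 981.
RR = [a/(a+b)] / [c/(c+d)] = (131/3442) / (52/1033) = 0.03806/0.05034 = 0.75606

0.756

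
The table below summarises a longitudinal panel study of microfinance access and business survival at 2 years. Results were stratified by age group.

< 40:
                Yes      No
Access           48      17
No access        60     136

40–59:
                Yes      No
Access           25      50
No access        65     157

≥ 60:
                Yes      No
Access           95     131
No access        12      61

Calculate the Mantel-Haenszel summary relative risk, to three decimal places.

1.928

RR_MH = Σ(aᵢ·n₀ᵢ/nᵢ) / Σ(cᵢ·n₁ᵢ/nᵢ), with n₁ᵢ = aᵢ+bᵢ (exposed), n₀ᵢ = cᵢ+dᵢ (unexposed), nᵢ = n₁ᵢ+n₀ᵢ.
Stratum 1 (< 40): n₁ = 65, n₀ = 196, n = 261; a·n₀/n = 48·196/261 = 36.0460; c·n₁/n = 60·65/261 = 14.9425
Stratum 2 (40–59): n₁ = 75, n₀ = 222, n = 297; a·n₀/n = 25·222/297 = 18.6869; c·n₁/n = 65·75/297 = 16.4141
Stratum 3 (≥ 60): n₁ = 226, n₀ = 73, n = 299; a·n₀/n = 95·73/299 = 23.1940; c·n₁/n = 12·226/299 = 9.0702
RR_MH = (36.0460 + 18.6869 + 23.1940) / (14.9425 + 16.4141 + 9.0702) = 77.9268 / 40.4269 = 1.92760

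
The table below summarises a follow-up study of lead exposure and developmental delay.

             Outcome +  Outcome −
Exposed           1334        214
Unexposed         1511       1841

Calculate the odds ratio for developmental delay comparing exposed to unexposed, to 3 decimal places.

7.595

Cells: a = 1334, b = 214, c = 1511, d = 1841.
OR = (a·d)/(b·c) = (1334 × 1841) / (214 × 1511) = 2455894 / 323354 = 7.59506
The odds of developmental delay are about 7.60 times as high in the exposed group.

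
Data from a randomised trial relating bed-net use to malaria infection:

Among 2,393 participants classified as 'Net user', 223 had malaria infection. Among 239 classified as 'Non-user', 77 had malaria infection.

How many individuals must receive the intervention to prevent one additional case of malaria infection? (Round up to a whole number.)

5

Risk in treated group = 223/2393 = 0.09319; risk in control = 77/239 = 0.32218.
Absolute risk reduction = 0.32218 − 0.09319 = 0.22899
NNT = 1 / ARR = 1 / 0.22899 = 4.367 → round up → 5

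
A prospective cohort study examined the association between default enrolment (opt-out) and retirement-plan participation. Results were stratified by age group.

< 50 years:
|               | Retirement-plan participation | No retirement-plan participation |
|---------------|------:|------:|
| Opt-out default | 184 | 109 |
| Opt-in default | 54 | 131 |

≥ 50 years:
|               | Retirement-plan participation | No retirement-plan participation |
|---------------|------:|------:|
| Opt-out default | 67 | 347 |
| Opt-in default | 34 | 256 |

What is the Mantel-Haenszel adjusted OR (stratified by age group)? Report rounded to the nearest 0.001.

2.573

OR_MH = Σ(aᵢdᵢ/nᵢ) / Σ(bᵢcᵢ/nᵢ), where nᵢ is the stratum total.
Stratum 1 (< 50 years): n = 478; a·d/n = 184·131/478 = 50.4268; b·c/n = 109·54/478 = 12.3138
Stratum 2 (≥ 50 years): n = 704; a·d/n = 67·256/704 = 24.3636; b·c/n = 347·34/704 = 16.7585
OR_MH = (50.4268 + 24.3636) / (12.3138 + 16.7585) = 74.7904 / 29.0723 = 2.57256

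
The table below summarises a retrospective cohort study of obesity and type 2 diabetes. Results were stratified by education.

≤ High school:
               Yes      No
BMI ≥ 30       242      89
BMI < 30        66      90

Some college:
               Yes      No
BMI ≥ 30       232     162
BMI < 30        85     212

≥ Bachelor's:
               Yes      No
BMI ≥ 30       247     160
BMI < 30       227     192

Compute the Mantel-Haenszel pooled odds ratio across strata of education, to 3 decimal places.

2.282

OR_MH = Σ(aᵢdᵢ/nᵢ) / Σ(bᵢcᵢ/nᵢ), where nᵢ is the stratum total.
Stratum 1 (≤ High school): n = 487; a·d/n = 242·90/487 = 44.7228; b·c/n = 89·66/487 = 12.0616
Stratum 2 (Some college): n = 691; a·d/n = 232·212/691 = 71.1780; b·c/n = 162·85/691 = 19.9276
Stratum 3 (≥ Bachelor's): n = 826; a·d/n = 247·192/826 = 57.4140; b·c/n = 160·227/826 = 43.9709
OR_MH = (44.7228 + 71.1780 + 57.4140) / (12.0616 + 19.9276 + 43.9709) = 173.3148 / 75.9602 = 2.28165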